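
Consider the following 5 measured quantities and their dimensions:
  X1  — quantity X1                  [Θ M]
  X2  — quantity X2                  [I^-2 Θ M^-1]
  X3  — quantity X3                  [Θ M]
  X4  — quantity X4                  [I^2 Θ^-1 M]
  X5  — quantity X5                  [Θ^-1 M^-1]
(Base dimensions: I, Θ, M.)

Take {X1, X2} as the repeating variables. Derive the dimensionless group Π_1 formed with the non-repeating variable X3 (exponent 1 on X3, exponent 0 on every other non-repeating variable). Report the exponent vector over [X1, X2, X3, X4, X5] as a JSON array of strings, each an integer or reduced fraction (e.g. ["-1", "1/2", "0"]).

Dimensional matrix (I×Θ×M by X1×X2×X3×X4×X5):
  I: [ 0 -2  0  2  0]
  Θ: [ 1  1  1 -1 -1]
  M: [ 1 -1  1  1 -1]
Row reduction gives pivot columns X1,X2; rank = 2
Repeat: X1,X2; free: X3,X4,X5
RREF:
  r0: [   1    0    1    0   -1]
  r1: [   0    1    0   -1    0]
  r2: [   0    0    0    0    0]
Fix exponent of X3 at 1, X4 at 0, X5 at 0; solve each RREF row for its pivot's exponent:
  r0: exp(X1) + (1)·1 = 0 ⇒ exp(X1) = -1
  r1: exp(X2) + (0)·1 = 0 ⇒ exp(X2) = 0
Π_1 = X1^-1 · X3

["-1", "0", "1", "0", "0"]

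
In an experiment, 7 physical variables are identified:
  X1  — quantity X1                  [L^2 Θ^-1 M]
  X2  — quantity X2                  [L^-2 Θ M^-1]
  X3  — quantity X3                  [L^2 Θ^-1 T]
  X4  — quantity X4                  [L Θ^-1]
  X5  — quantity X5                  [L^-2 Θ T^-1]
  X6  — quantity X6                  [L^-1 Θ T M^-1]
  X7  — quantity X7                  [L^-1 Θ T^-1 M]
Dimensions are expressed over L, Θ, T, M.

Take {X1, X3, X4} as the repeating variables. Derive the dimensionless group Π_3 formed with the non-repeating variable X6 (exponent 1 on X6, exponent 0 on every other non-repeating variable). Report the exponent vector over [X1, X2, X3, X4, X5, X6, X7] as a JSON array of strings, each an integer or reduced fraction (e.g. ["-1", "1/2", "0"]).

["1", "0", "-1", "1", "0", "1", "0"]

Dimensional matrix (L×Θ×T×M by X1×X2×X3×X4×X5×X6×X7):
  L: [ 2 -2  2  1 -2 -1 -1]
  Θ: [-1  1 -1 -1  1  1  1]
  T: [ 0  0  1  0 -1  1 -1]
  M: [ 1 -1  0  0  0 -1  1]
Row reduction gives pivot columns X1,X3,X4; rank = 3
Pivot set = {X1,X3,X4}, free = {X2,X5,X6,X7}
RREF:
  r0: [   1   -1    0    0    0   -1    1]
  r1: [   0    0    1    0   -1    1   -1]
  r2: [   0    0    0    1    0   -1   -1]
  r3: [   0    0    0    0    0    0    0]
Fix exponent of X6 at 1, X2 at 0, X5 at 0, X7 at 0; solve each RREF row for its pivot's exponent:
  r0: exp(X1) + (-1)·1 = 0 ⇒ exp(X1) = 1
  r1: exp(X3) + (1)·1 = 0 ⇒ exp(X3) = -1
  r2: exp(X4) + (-1)·1 = 0 ⇒ exp(X4) = 1
Π_3 = X1 · X3^-1 · X4 · X6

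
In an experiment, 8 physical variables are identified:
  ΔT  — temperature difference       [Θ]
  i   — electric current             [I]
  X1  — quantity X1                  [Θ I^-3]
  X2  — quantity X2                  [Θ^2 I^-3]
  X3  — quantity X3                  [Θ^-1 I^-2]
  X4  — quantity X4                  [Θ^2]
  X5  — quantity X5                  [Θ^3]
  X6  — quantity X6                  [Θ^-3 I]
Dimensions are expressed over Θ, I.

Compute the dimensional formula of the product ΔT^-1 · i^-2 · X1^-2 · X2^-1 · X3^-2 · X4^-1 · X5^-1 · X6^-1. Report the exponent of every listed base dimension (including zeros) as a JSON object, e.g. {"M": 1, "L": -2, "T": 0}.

Exponent matrix [Θ,I] × [ΔT,i,X1,X2,X3,X4,X5,X6]:
  Θ: [ 1  0  1  2 -1  2  3 -3]
  I: [ 0  1 -3 -3 -2  0  0  1]
  [Θ]: (-1)·1+(-2)·0+(-2)·1+(-1)·2+(-2)·-1+(-1)·2+(-1)·3+(-1)·-3 = -5
  [I]: (-1)·0+(-2)·1+(-2)·-3+(-1)·-3+(-2)·-2+(-1)·0+(-1)·0+(-1)·1 = 10
⇒ Θ^-5 I^10

{"Θ": -5, "I": 10}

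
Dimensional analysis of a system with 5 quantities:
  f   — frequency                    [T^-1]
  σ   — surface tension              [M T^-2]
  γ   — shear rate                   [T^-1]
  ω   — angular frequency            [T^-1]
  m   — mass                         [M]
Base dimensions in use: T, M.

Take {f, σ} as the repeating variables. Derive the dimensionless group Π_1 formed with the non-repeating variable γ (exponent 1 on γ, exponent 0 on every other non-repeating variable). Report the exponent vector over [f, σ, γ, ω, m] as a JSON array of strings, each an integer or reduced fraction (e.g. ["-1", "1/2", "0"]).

Dimensional matrix (T×M by f×σ×γ×ω×m):
  T: [-1 -2 -1 -1  0]
  M: [ 0  1  0  0  1]
Row reduction gives pivot columns f,σ; rank = 2
Repeat: f,σ; free: γ,ω,m
RREF:
  r0: [   1    0    1    1   -2]
  r1: [   0    1    0    0    1]
Fix exponent of γ at 1, ω at 0, m at 0; solve each RREF row for its pivot's exponent:
  r0: exp(f) + (1)·1 = 0 ⇒ exp(f) = -1
  r1: exp(σ) + (0)·1 = 0 ⇒ exp(σ) = 0
Π_1 = f^-1 · γ

["-1", "0", "1", "0", "0"]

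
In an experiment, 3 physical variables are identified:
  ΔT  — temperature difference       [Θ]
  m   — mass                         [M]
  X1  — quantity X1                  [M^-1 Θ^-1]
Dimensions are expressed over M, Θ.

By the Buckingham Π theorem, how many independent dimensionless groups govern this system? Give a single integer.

Write exponents as rows M,Θ / cols ΔT,m,X1:
  M: [ 0  1 -1]
  Θ: [ 1  0 -1]
RREF → pivots at {ΔT,m} ⇒ r = 2
n=3, r=2 ⇒ 1 dimensionless group

1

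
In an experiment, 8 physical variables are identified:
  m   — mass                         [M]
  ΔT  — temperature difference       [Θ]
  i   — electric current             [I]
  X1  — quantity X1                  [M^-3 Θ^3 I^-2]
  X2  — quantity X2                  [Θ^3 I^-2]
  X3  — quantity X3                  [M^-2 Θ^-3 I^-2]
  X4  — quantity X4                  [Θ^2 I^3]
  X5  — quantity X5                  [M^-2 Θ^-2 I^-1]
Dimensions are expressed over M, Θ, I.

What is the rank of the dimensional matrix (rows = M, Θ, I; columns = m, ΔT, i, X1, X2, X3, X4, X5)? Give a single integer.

3

Dimensional matrix (M×Θ×I by m×ΔT×i×X1×X2×X3×X4×X5):
  M: [ 1  0  0 -3  0 -2  0 -2]
  Θ: [ 0  1  0  3  3 -3  2 -2]
  I: [ 0  0  1 -2 -2 -2  3 -1]
Row reduction gives pivot columns m,ΔT,i; rank = 3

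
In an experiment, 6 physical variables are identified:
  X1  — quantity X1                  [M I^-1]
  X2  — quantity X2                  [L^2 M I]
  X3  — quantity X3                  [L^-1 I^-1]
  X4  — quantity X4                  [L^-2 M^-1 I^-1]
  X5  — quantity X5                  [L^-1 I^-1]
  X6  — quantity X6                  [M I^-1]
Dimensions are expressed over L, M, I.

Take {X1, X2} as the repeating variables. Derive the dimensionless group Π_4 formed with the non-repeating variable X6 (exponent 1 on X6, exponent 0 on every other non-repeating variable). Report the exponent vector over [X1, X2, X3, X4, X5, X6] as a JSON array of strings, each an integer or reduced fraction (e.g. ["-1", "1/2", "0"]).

["-1", "0", "0", "0", "0", "1"]

Exponent matrix [L,M,I] × [X1,X2,X3,X4,X5,X6]:
  L: [ 0  2 -1 -2 -1  0]
  M: [ 1  1  0 -1  0  1]
  I: [-1  1 -1 -1 -1 -1]
RREF → pivots at {X1,X2} ⇒ r = 2
Pivot set = {X1,X2}, free = {X3,X4,X5,X6}
RREF:
  r0: [   1    0  1/2    0  1/2    1]
  r1: [   0    1 -1/2   -1 -1/2    0]
  r2: [   0    0    0    0    0    0]
Fix exponent of X6 at 1, X3 at 0, X4 at 0, X5 at 0; solve each RREF row for its pivot's exponent:
  r0: exp(X1) + (1)·1 = 0 ⇒ exp(X1) = -1
  r1: exp(X2) + (0)·1 = 0 ⇒ exp(X2) = 0
Π_4 = X1^-1 · X6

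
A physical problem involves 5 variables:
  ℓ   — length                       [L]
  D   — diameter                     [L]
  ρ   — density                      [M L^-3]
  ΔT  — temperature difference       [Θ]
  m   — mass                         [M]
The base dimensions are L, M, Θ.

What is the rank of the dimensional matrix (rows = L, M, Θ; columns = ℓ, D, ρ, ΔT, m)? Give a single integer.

3

Exponent matrix [L,M,Θ] × [ℓ,D,ρ,ΔT,m]:
  L: [ 1  1 -3  0  0]
  M: [ 0  0  1  0  1]
  Θ: [ 0  0  0  1  0]
Echelon form has 3 nonzero rows (pivots: ℓ,ρ,ΔT)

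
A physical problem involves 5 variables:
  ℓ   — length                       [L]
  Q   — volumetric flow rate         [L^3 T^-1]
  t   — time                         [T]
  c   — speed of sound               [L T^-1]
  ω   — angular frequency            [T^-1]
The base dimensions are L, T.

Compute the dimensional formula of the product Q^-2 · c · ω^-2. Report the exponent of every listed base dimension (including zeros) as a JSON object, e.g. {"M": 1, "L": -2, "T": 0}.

Exponent matrix [L,T] × [ℓ,Q,t,c,ω]:
  L: [ 1  3  0  1  0]
  T: [ 0 -1  1 -1 -1]
  [L]: (-2)·3+(1)·1+(-2)·0 = -5
  [T]: (-2)·-1+(1)·-1+(-2)·-1 = 3
⇒ L^-5 T^3

{"L": -5, "T": 3}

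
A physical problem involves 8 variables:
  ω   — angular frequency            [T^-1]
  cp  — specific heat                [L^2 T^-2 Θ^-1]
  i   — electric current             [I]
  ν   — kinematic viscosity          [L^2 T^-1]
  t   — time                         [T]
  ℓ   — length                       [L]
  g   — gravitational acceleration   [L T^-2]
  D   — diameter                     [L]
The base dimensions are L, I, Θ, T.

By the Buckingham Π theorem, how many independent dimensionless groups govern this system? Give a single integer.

Dimensional matrix (L×I×Θ×T by ω×cp×i×ν×t×ℓ×g×D):
  L: [ 0  2  0  2  0  1  1  1]
  I: [ 0  0  1  0  0  0  0  0]
  Θ: [ 0 -1  0  0  0  0  0  0]
  T: [-1 -2  0 -1  1  0 -2  0]
RREF → pivots at {ω,cp,i,ν} ⇒ r = 4
Π count = n − r = 8 − 4 = 4

4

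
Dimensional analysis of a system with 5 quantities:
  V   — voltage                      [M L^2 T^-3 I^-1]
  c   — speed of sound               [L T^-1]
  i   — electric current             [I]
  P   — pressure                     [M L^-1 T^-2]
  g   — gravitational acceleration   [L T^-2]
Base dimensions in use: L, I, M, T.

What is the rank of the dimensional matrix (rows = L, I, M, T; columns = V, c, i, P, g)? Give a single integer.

Write exponents as rows L,I,M,T / cols V,c,i,P,g:
  L: [ 2  1  0 -1  1]
  I: [-1  0  1  0  0]
  M: [ 1  0  0  1  0]
  T: [-3 -1  0 -2 -2]
Row reduction gives pivot columns V,c,i,P; rank = 4

4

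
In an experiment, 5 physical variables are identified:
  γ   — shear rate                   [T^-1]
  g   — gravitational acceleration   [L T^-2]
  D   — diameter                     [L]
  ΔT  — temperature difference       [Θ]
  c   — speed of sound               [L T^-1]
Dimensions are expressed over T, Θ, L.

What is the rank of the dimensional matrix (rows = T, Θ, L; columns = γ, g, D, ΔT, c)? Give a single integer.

Write exponents as rows T,Θ,L / cols γ,g,D,ΔT,c:
  T: [-1 -2  0  0 -1]
  Θ: [ 0  0  0  1  0]
  L: [ 0  1  1  0  1]
RREF → pivots at {γ,g,ΔT} ⇒ r = 3

3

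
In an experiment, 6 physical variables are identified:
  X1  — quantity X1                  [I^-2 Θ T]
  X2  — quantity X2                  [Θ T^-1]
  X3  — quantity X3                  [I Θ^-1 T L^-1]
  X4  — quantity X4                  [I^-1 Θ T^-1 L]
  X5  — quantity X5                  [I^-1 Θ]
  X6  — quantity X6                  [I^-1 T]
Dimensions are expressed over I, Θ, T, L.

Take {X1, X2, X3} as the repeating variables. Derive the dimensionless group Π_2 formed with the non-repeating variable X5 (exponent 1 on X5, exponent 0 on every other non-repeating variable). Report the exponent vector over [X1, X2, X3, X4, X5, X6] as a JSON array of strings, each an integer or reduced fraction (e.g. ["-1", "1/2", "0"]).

["-1/2", "-1/2", "0", "0", "1", "0"]

Dimensional matrix (I×Θ×T×L by X1×X2×X3×X4×X5×X6):
  I: [-2  0  1 -1 -1 -1]
  Θ: [ 1  1 -1  1  1  0]
  T: [ 1 -1  1 -1  0  1]
  L: [ 0  0 -1  1  0  0]
Row reduction gives pivot columns X1,X2,X3; rank = 3
Repeat: X1,X2,X3; free: X4,X5,X6
RREF:
  r0: [   1    0    0    0  1/2  1/2]
  r1: [   0    1    0    0  1/2 -1/2]
  r2: [   0    0    1   -1    0    0]
  r3: [   0    0    0    0    0    0]
Fix exponent of X5 at 1, X4 at 0, X6 at 0; solve each RREF row for its pivot's exponent:
  r0: exp(X1) + (1/2)·1 = 0 ⇒ exp(X1) = -1/2
  r1: exp(X2) + (1/2)·1 = 0 ⇒ exp(X2) = -1/2
  r2: exp(X3) + (0)·1 = 0 ⇒ exp(X3) = 0
Π_2 = X1^(-1/2) · X2^(-1/2) · X5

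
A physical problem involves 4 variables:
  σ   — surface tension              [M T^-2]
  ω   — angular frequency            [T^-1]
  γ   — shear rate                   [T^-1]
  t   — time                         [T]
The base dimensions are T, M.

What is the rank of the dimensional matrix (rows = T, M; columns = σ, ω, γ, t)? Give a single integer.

2

Write exponents as rows T,M / cols σ,ω,γ,t:
  T: [-2 -1 -1  1]
  M: [ 1  0  0  0]
Echelon form has 2 nonzero rows (pivots: σ,ω)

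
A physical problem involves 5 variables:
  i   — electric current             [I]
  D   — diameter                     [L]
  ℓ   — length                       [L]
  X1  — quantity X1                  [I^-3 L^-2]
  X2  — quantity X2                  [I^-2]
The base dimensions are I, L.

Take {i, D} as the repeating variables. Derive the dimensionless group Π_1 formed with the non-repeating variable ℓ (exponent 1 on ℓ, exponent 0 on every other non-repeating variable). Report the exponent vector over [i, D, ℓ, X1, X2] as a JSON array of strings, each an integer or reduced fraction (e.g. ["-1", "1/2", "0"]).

["0", "-1", "1", "0", "0"]

Write exponents as rows I,L / cols i,D,ℓ,X1,X2:
  I: [ 1  0  0 -3 -2]
  L: [ 0  1  1 -2  0]
Echelon form has 2 nonzero rows (pivots: i,D)
Pivot set = {i,D}, free = {ℓ,X1,X2}
RREF:
  r0: [   1    0    0   -3   -2]
  r1: [   0    1    1   -2    0]
Fix exponent of ℓ at 1, X1 at 0, X2 at 0; solve each RREF row for its pivot's exponent:
  r0: exp(i) + (0)·1 = 0 ⇒ exp(i) = 0
  r1: exp(D) + (1)·1 = 0 ⇒ exp(D) = -1
Π_1 = D^-1 · ℓ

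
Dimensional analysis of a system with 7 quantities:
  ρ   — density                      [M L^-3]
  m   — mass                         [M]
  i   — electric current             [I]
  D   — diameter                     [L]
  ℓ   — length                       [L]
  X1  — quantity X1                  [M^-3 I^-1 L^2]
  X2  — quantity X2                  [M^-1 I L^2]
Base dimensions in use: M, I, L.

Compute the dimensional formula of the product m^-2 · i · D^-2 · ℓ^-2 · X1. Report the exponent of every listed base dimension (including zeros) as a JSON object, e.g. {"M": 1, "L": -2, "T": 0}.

Dimensional matrix (M×I×L by ρ×m×i×D×ℓ×X1×X2):
  M: [ 1  1  0  0  0 -3 -1]
  I: [ 0  0  1  0  0 -1  1]
  L: [-3  0  0  1  1  2  2]
  [M]: (-2)·1+(1)·0+(-2)·0+(-2)·0+(1)·-3 = -5
  [I]: (-2)·0+(1)·1+(-2)·0+(-2)·0+(1)·-1 = 0
  [L]: (-2)·0+(1)·0+(-2)·1+(-2)·1+(1)·2 = -2
⇒ M^-5 L^-2

{"M": -5, "I": 0, "L": -2}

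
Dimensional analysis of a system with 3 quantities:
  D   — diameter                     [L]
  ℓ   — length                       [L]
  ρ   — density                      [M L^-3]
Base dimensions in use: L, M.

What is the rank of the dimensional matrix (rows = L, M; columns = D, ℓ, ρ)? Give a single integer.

2

Dimensional matrix (L×M by D×ℓ×ρ):
  L: [ 1  1 -3]
  M: [ 0  0  1]
Row reduction gives pivot columns D,ρ; rank = 2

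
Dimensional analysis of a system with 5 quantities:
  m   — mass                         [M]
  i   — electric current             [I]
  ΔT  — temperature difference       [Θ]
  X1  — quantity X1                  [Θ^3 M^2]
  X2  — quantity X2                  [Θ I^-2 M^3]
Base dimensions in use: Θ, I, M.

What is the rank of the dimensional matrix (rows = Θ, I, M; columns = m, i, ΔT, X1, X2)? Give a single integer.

3

Dimensional matrix (Θ×I×M by m×i×ΔT×X1×X2):
  Θ: [ 0  0  1  3  1]
  I: [ 0  1  0  0 -2]
  M: [ 1  0  0  2  3]
Echelon form has 3 nonzero rows (pivots: m,i,ΔT)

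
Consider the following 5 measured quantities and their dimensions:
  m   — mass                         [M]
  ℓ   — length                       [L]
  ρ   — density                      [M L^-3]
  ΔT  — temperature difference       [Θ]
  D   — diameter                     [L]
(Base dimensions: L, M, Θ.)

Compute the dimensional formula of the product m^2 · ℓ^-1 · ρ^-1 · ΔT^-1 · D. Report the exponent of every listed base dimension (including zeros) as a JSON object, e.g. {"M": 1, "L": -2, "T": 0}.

Write exponents as rows L,M,Θ / cols m,ℓ,ρ,ΔT,D:
  L: [ 0  1 -3  0  1]
  M: [ 1  0  1  0  0]
  Θ: [ 0  0  0  1  0]
  [L]: (2)·0+(-1)·1+(-1)·-3+(-1)·0+(1)·1 = 3
  [M]: (2)·1+(-1)·0+(-1)·1+(-1)·0+(1)·0 = 1
  [Θ]: (2)·0+(-1)·0+(-1)·0+(-1)·1+(1)·0 = -1
⇒ L^3 M Θ^-1

{"L": 3, "M": 1, "Θ": -1}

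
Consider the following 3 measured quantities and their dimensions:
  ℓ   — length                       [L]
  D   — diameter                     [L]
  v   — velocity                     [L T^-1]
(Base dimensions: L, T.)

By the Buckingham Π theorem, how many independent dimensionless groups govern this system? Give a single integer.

Dimensional matrix (L×T by ℓ×D×v):
  L: [ 1  1  1]
  T: [ 0  0 -1]
Echelon form has 2 nonzero rows (pivots: ℓ,v)
Π count = n − r = 3 − 2 = 1

1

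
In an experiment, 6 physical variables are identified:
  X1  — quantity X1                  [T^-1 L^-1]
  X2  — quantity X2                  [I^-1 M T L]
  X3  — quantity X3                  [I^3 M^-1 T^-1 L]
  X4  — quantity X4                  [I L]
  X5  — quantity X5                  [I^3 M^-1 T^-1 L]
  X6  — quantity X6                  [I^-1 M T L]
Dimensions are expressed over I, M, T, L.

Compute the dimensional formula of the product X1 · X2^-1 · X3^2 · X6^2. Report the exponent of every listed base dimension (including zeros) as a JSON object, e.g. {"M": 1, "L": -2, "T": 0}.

{"I": 5, "M": -1, "T": -2, "L": 2}

Exponent matrix [I,M,T,L] × [X1,X2,X3,X4,X5,X6]:
  I: [ 0 -1  3  1  3 -1]
  M: [ 0  1 -1  0 -1  1]
  T: [-1  1 -1  0 -1  1]
  L: [-1  1  1  1  1  1]
  [I]: (1)·0+(-1)·-1+(2)·3+(2)·-1 = 5
  [M]: (1)·0+(-1)·1+(2)·-1+(2)·1 = -1
  [T]: (1)·-1+(-1)·1+(2)·-1+(2)·1 = -2
  [L]: (1)·-1+(-1)·1+(2)·1+(2)·1 = 2
⇒ I^5 M^-1 T^-2 L^2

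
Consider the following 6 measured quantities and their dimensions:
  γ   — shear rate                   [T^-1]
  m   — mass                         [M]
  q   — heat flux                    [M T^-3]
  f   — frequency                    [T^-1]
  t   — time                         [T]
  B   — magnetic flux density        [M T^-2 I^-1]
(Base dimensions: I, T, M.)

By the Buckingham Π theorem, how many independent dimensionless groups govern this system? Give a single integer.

Dimensional matrix (I×T×M by γ×m×q×f×t×B):
  I: [ 0  0  0  0  0 -1]
  T: [-1  0 -3 -1  1 -2]
  M: [ 0  1  1  0  0  1]
Echelon form has 3 nonzero rows (pivots: γ,m,B)
n=6, r=3 ⇒ 3 dimensionless groups

3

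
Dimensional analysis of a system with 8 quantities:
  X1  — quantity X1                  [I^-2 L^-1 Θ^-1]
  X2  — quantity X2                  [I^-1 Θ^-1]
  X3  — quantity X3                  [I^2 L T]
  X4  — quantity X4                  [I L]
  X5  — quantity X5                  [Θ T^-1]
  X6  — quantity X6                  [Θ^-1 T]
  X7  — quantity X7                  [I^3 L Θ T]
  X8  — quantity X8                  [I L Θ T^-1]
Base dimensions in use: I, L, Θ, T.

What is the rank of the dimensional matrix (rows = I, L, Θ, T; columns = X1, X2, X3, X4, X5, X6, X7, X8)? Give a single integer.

3

Exponent matrix [I,L,Θ,T] × [X1,X2,X3,X4,X5,X6,X7,X8]:
  I: [-2 -1  2  1  0  0  3  1]
  L: [-1  0  1  1  0  0  1  1]
  Θ: [-1 -1  0  0  1 -1  1  1]
  T: [ 0  0  1  0 -1  1  1 -1]
RREF → pivots at {X1,X2,X3} ⇒ r = 3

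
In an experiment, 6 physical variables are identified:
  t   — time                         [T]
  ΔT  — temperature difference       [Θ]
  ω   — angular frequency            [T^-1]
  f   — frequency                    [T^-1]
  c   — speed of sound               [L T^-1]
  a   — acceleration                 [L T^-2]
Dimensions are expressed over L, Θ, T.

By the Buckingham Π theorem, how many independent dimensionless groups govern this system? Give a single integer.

Exponent matrix [L,Θ,T] × [t,ΔT,ω,f,c,a]:
  L: [ 0  0  0  0  1  1]
  Θ: [ 0  1  0  0  0  0]
  T: [ 1  0 -1 -1 -1 -2]
Row reduction gives pivot columns t,ΔT,c; rank = 3
Π count = n − r = 6 − 3 = 3

3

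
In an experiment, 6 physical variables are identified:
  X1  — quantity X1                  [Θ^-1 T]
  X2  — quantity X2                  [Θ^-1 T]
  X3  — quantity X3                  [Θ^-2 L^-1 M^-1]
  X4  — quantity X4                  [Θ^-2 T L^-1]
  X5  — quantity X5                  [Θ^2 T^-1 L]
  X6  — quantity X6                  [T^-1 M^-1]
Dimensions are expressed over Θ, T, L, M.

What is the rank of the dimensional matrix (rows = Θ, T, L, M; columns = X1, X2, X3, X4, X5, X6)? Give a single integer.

Exponent matrix [Θ,T,L,M] × [X1,X2,X3,X4,X5,X6]:
  Θ: [-1 -1 -2 -2  2  0]
  T: [ 1  1  0  1 -1 -1]
  L: [ 0  0 -1 -1  1  0]
  M: [ 0  0 -1  0  0 -1]
RREF → pivots at {X1,X3,X4} ⇒ r = 3

3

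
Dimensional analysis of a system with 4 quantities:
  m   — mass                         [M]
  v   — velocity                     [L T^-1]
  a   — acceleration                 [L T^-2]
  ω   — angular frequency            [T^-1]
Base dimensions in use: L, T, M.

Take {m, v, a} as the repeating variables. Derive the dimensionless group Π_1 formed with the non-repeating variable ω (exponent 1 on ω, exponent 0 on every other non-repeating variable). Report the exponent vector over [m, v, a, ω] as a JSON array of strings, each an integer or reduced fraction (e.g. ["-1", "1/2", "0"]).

["0", "1", "-1", "1"]

Dimensional matrix (L×T×M by m×v×a×ω):
  L: [ 0  1  1  0]
  T: [ 0 -1 -2 -1]
  M: [ 1  0  0  0]
RREF → pivots at {m,v,a} ⇒ r = 3
Repeat: m,v,a; free: ω
RREF:
  r0: [   1    0    0    0]
  r1: [   0    1    0   -1]
  r2: [   0    0    1    1]
Fix exponent of ω at 1; solve each RREF row for its pivot's exponent:
  r0: exp(m) + (0)·1 = 0 ⇒ exp(m) = 0
  r1: exp(v) + (-1)·1 = 0 ⇒ exp(v) = 1
  r2: exp(a) + (1)·1 = 0 ⇒ exp(a) = -1
Π_1 = v · a^-1 · ω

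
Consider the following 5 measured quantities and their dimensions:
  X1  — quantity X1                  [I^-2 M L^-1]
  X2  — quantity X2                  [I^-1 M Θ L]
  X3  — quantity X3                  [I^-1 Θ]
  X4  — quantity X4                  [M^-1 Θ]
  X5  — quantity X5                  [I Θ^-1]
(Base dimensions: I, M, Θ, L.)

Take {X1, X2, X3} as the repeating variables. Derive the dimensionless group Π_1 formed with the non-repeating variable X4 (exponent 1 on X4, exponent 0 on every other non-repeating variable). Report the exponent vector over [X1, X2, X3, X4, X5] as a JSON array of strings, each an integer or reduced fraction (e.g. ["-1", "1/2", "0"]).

Exponent matrix [I,M,Θ,L] × [X1,X2,X3,X4,X5]:
  I: [-2 -1 -1  0  1]
  M: [ 1  1  0 -1  0]
  Θ: [ 0  1  1  1 -1]
  L: [-1  1  0  0  0]
RREF → pivots at {X1,X2,X3} ⇒ r = 3
Pivot set = {X1,X2,X3}, free = {X4,X5}
RREF:
  r0: [   1    0    0 -1/2    0]
  r1: [   0    1    0 -1/2    0]
  r2: [   0    0    1  3/2   -1]
  r3: [   0    0    0    0    0]
Fix exponent of X4 at 1, X5 at 0; solve each RREF row for its pivot's exponent:
  r0: exp(X1) + (-1/2)·1 = 0 ⇒ exp(X1) = 1/2
  r1: exp(X2) + (-1/2)·1 = 0 ⇒ exp(X2) = 1/2
  r2: exp(X3) + (3/2)·1 = 0 ⇒ exp(X3) = -3/2
Π_1 = X1^(1/2) · X2^(1/2) · X3^(-3/2) · X4

["1/2", "1/2", "-3/2", "1", "0"]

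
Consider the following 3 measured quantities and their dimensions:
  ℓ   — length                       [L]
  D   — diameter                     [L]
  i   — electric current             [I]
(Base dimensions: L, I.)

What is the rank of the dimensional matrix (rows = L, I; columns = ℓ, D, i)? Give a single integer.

Dimensional matrix (L×I by ℓ×D×i):
  L: [ 1  1  0]
  I: [ 0  0  1]
RREF → pivots at {ℓ,i} ⇒ r = 2

2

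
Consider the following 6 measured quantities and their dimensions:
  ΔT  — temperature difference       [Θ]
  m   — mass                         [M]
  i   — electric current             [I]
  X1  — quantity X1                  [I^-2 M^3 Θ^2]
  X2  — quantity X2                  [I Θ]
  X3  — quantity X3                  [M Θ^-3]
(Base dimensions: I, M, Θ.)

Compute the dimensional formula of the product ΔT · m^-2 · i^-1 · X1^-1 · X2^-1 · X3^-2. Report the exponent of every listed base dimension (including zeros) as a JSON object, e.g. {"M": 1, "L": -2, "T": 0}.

Dimensional matrix (I×M×Θ by ΔT×m×i×X1×X2×X3):
  I: [ 0  0  1 -2  1  0]
  M: [ 0  1  0  3  0  1]
  Θ: [ 1  0  0  2  1 -3]
  [I]: (1)·0+(-2)·0+(-1)·1+(-1)·-2+(-1)·1+(-2)·0 = 0
  [M]: (1)·0+(-2)·1+(-1)·0+(-1)·3+(-1)·0+(-2)·1 = -7
  [Θ]: (1)·1+(-2)·0+(-1)·0+(-1)·2+(-1)·1+(-2)·-3 = 4
⇒ M^-7 Θ^4

{"I": 0, "M": -7, "Θ": 4}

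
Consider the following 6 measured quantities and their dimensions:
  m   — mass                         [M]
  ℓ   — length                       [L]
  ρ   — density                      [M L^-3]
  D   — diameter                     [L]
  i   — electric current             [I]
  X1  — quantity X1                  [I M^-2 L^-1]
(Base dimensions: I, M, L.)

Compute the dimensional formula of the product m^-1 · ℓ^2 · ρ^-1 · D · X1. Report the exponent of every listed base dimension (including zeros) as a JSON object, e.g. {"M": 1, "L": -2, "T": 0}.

{"I": 1, "M": -4, "L": 5}

Write exponents as rows I,M,L / cols m,ℓ,ρ,D,i,X1:
  I: [ 0  0  0  0  1  1]
  M: [ 1  0  1  0  0 -2]
  L: [ 0  1 -3  1  0 -1]
  [I]: (-1)·0+(2)·0+(-1)·0+(1)·0+(1)·1 = 1
  [M]: (-1)·1+(2)·0+(-1)·1+(1)·0+(1)·-2 = -4
  [L]: (-1)·0+(2)·1+(-1)·-3+(1)·1+(1)·-1 = 5
⇒ I M^-4 L^5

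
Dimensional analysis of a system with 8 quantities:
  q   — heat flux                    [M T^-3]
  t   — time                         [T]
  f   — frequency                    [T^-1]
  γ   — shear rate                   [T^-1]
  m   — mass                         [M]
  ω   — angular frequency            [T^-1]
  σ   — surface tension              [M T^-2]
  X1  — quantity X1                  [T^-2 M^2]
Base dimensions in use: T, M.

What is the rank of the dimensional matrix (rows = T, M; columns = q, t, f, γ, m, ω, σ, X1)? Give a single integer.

Exponent matrix [T,M] × [q,t,f,γ,m,ω,σ,X1]:
  T: [-3  1 -1 -1  0 -1 -2 -2]
  M: [ 1  0  0  0  1  0  1  2]
Echelon form has 2 nonzero rows (pivots: q,t)

2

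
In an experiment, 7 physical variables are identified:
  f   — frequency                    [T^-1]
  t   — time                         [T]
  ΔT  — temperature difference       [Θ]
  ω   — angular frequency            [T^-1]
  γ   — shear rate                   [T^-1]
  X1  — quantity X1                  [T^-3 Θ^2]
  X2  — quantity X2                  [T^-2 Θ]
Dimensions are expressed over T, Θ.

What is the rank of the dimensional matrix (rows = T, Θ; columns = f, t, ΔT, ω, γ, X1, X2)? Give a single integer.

2

Dimensional matrix (T×Θ by f×t×ΔT×ω×γ×X1×X2):
  T: [-1  1  0 -1 -1 -3 -2]
  Θ: [ 0  0  1  0  0  2  1]
Echelon form has 2 nonzero rows (pivots: f,ΔT)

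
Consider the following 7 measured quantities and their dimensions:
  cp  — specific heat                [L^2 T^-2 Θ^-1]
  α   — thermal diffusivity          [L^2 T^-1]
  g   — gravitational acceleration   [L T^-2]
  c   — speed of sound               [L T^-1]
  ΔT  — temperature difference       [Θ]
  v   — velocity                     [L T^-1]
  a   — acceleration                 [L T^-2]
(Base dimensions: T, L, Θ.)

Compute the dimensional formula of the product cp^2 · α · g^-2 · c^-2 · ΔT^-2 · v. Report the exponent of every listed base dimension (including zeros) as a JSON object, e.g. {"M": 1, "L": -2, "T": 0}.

{"T": 0, "L": 3, "Θ": -4}

Dimensional matrix (T×L×Θ by cp×α×g×c×ΔT×v×a):
  T: [-2 -1 -2 -1  0 -1 -2]
  L: [ 2  2  1  1  0  1  1]
  Θ: [-1  0  0  0  1  0  0]
  [T]: (2)·-2+(1)·-1+(-2)·-2+(-2)·-1+(-2)·0+(1)·-1 = 0
  [L]: (2)·2+(1)·2+(-2)·1+(-2)·1+(-2)·0+(1)·1 = 3
  [Θ]: (2)·-1+(1)·0+(-2)·0+(-2)·0+(-2)·1+(1)·0 = -4
⇒ L^3 Θ^-4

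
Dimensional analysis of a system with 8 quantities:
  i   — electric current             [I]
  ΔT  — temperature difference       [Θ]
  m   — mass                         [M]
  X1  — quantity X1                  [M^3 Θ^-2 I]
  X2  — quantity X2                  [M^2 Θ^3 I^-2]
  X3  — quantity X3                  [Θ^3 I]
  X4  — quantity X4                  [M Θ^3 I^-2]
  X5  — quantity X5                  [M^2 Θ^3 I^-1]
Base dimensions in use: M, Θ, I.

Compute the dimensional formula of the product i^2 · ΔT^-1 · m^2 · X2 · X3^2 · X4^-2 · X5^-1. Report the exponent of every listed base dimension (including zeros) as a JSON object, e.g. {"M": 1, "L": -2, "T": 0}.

{"M": 0, "Θ": -1, "I": 7}

Exponent matrix [M,Θ,I] × [i,ΔT,m,X1,X2,X3,X4,X5]:
  M: [ 0  0  1  3  2  0  1  2]
  Θ: [ 0  1  0 -2  3  3  3  3]
  I: [ 1  0  0  1 -2  1 -2 -1]
  [M]: (2)·0+(-1)·0+(2)·1+(1)·2+(2)·0+(-2)·1+(-1)·2 = 0
  [Θ]: (2)·0+(-1)·1+(2)·0+(1)·3+(2)·3+(-2)·3+(-1)·3 = -1
  [I]: (2)·1+(-1)·0+(2)·0+(1)·-2+(2)·1+(-2)·-2+(-1)·-1 = 7
⇒ Θ^-1 I^7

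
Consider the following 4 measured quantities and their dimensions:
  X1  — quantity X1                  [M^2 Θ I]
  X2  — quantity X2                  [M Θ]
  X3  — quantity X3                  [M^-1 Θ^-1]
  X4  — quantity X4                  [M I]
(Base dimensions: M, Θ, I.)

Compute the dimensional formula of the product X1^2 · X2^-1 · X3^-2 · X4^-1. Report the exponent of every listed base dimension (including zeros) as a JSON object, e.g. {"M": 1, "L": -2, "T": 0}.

Exponent matrix [M,Θ,I] × [X1,X2,X3,X4]:
  M: [ 2  1 -1  1]
  Θ: [ 1  1 -1  0]
  I: [ 1  0  0  1]
  [M]: (2)·2+(-1)·1+(-2)·-1+(-1)·1 = 4
  [Θ]: (2)·1+(-1)·1+(-2)·-1+(-1)·0 = 3
  [I]: (2)·1+(-1)·0+(-2)·0+(-1)·1 = 1
⇒ M^4 Θ^3 I

{"M": 4, "Θ": 3, "I": 1}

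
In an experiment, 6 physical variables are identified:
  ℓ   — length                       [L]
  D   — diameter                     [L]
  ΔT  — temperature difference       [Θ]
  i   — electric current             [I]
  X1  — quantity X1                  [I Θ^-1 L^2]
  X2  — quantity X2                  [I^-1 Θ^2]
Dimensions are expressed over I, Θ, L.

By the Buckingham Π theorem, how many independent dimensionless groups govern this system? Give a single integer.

3

Exponent matrix [I,Θ,L] × [ℓ,D,ΔT,i,X1,X2]:
  I: [ 0  0  0  1  1 -1]
  Θ: [ 0  0  1  0 -1  2]
  L: [ 1  1  0  0  2  0]
RREF → pivots at {ℓ,ΔT,i} ⇒ r = 3
n=6, r=3 ⇒ 3 dimensionless groups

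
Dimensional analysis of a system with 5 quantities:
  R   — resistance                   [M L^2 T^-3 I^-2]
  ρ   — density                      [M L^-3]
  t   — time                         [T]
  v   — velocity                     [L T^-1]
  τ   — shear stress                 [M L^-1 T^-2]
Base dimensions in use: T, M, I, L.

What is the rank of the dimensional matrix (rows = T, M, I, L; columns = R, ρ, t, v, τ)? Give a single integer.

4

Write exponents as rows T,M,I,L / cols R,ρ,t,v,τ:
  T: [-3  0  1 -1 -2]
  M: [ 1  1  0  0  1]
  I: [-2  0  0  0  0]
  L: [ 2 -3  0  1 -1]
RREF → pivots at {R,ρ,t,v} ⇒ r = 4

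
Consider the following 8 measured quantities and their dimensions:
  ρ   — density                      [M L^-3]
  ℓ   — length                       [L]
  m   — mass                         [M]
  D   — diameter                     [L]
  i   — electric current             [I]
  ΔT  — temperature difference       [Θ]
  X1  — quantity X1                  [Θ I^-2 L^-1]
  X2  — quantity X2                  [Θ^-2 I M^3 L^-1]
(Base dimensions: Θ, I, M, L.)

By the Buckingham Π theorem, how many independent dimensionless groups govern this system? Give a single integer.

Exponent matrix [Θ,I,M,L] × [ρ,ℓ,m,D,i,ΔT,X1,X2]:
  Θ: [ 0  0  0  0  0  1  1 -2]
  I: [ 0  0  0  0  1  0 -2  1]
  M: [ 1  0  1  0  0  0  0  3]
  L: [-3  1  0  1  0  0 -1 -1]
RREF → pivots at {ρ,ℓ,i,ΔT} ⇒ r = 4
n=8, r=4 ⇒ 4 dimensionless groups

4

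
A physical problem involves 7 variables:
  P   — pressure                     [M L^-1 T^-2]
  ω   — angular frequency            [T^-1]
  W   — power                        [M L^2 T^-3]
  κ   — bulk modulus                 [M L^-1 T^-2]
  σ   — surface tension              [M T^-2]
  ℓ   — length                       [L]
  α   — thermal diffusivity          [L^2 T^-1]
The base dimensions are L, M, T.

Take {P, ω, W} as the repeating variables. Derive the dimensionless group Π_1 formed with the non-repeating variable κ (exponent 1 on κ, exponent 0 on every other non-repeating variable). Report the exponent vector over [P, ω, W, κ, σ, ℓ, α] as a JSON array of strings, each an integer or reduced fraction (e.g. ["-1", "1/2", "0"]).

["-1", "0", "0", "1", "0", "0", "0"]

Write exponents as rows L,M,T / cols P,ω,W,κ,σ,ℓ,α:
  L: [-1  0  2 -1  0  1  2]
  M: [ 1  0  1  1  1  0  0]
  T: [-2 -1 -3 -2 -2  0 -1]
Echelon form has 3 nonzero rows (pivots: P,ω,W)
Pivot set = {P,ω,W}, free = {κ,σ,ℓ,α}
RREF:
  r0: [   1    0    0    1  2/3 -1/3 -2/3]
  r1: [   0    1    0    0 -1/3 -1/3  1/3]
  r2: [   0    0    1    0  1/3  1/3  2/3]
Fix exponent of κ at 1, σ at 0, ℓ at 0, α at 0; solve each RREF row for its pivot's exponent:
  r0: exp(P) + (1)·1 = 0 ⇒ exp(P) = -1
  r1: exp(ω) + (0)·1 = 0 ⇒ exp(ω) = 0
  r2: exp(W) + (0)·1 = 0 ⇒ exp(W) = 0
Π_1 = P^-1 · κ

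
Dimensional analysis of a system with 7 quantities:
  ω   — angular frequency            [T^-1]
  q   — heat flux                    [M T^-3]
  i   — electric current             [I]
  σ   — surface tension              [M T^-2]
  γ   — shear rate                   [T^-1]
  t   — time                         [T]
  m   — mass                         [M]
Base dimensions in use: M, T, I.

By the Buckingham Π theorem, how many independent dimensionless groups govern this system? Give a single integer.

4

Exponent matrix [M,T,I] × [ω,q,i,σ,γ,t,m]:
  M: [ 0  1  0  1  0  0  1]
  T: [-1 -3  0 -2 -1  1  0]
  I: [ 0  0  1  0  0  0  0]
Row reduction gives pivot columns ω,q,i; rank = 3
7 vars − rank 3 = 4 Π groups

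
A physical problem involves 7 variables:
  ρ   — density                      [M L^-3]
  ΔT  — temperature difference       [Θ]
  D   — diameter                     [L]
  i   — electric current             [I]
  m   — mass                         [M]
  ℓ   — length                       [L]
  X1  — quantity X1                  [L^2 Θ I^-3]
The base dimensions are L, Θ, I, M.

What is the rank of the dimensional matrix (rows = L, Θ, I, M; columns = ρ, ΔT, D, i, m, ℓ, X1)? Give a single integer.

Exponent matrix [L,Θ,I,M] × [ρ,ΔT,D,i,m,ℓ,X1]:
  L: [-3  0  1  0  0  1  2]
  Θ: [ 0  1  0  0  0  0  1]
  I: [ 0  0  0  1  0  0 -3]
  M: [ 1  0  0  0  1  0  0]
RREF → pivots at {ρ,ΔT,D,i} ⇒ r = 4

4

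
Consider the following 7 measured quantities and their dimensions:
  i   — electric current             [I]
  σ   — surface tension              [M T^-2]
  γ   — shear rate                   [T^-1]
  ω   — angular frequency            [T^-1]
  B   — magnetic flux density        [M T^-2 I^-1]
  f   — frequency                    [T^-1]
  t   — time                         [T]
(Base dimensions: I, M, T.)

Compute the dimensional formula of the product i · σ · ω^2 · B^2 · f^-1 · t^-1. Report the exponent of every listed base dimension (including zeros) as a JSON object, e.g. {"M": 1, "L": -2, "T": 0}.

{"I": -1, "M": 3, "T": -8}

Write exponents as rows I,M,T / cols i,σ,γ,ω,B,f,t:
  I: [ 1  0  0  0 -1  0  0]
  M: [ 0  1  0  0  1  0  0]
  T: [ 0 -2 -1 -1 -2 -1  1]
  [I]: (1)·1+(1)·0+(2)·0+(2)·-1+(-1)·0+(-1)·0 = -1
  [M]: (1)·0+(1)·1+(2)·0+(2)·1+(-1)·0+(-1)·0 = 3
  [T]: (1)·0+(1)·-2+(2)·-1+(2)·-2+(-1)·-1+(-1)·1 = -8
⇒ I^-1 M^3 T^-8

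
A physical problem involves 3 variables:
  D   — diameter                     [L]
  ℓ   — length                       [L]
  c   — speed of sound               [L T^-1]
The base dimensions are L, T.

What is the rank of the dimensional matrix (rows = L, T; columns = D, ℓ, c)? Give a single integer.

2

Write exponents as rows L,T / cols D,ℓ,c:
  L: [ 1  1  1]
  T: [ 0  0 -1]
RREF → pivots at {D,c} ⇒ r = 2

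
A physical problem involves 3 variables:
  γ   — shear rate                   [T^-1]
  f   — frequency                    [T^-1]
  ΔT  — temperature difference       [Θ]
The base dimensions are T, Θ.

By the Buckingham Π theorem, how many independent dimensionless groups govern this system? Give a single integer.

Write exponents as rows T,Θ / cols γ,f,ΔT:
  T: [-1 -1  0]
  Θ: [ 0  0  1]
Echelon form has 2 nonzero rows (pivots: γ,ΔT)
3 vars − rank 2 = 1 Π group

1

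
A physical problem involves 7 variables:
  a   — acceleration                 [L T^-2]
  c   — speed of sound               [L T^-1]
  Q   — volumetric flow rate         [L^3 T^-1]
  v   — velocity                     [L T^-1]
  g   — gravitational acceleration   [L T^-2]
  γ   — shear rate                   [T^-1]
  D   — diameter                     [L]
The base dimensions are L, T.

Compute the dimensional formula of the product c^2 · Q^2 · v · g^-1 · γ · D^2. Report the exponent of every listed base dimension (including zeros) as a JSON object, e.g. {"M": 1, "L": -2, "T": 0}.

Dimensional matrix (L×T by a×c×Q×v×g×γ×D):
  L: [ 1  1  3  1  1  0  1]
  T: [-2 -1 -1 -1 -2 -1  0]
  [L]: (2)·1+(2)·3+(1)·1+(-1)·1+(1)·0+(2)·1 = 10
  [T]: (2)·-1+(2)·-1+(1)·-1+(-1)·-2+(1)·-1+(2)·0 = -4
⇒ L^10 T^-4

{"L": 10, "T": -4}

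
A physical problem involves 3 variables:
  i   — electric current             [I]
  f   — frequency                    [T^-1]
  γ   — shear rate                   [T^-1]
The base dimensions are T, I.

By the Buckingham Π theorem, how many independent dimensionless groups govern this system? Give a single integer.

Exponent matrix [T,I] × [i,f,γ]:
  T: [ 0 -1 -1]
  I: [ 1  0  0]
RREF → pivots at {i,f} ⇒ r = 2
3 vars − rank 2 = 1 Π group

1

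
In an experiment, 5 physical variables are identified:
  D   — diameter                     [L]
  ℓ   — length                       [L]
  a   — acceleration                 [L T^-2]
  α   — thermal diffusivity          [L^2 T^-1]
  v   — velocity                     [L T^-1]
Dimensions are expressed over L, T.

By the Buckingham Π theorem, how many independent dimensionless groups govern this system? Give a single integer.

Exponent matrix [L,T] × [D,ℓ,a,α,v]:
  L: [ 1  1  1  2  1]
  T: [ 0  0 -2 -1 -1]
RREF → pivots at {D,a} ⇒ r = 2
n=5, r=2 ⇒ 3 dimensionless groups

3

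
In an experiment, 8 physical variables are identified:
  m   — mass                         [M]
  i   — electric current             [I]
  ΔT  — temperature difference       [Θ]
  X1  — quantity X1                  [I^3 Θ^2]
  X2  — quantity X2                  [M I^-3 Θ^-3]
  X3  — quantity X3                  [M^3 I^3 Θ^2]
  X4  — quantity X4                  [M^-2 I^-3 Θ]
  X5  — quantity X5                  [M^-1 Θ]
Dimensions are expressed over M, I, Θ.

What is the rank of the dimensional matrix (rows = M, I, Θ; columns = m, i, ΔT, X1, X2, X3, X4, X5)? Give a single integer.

3

Exponent matrix [M,I,Θ] × [m,i,ΔT,X1,X2,X3,X4,X5]:
  M: [ 1  0  0  0  1  3 -2 -1]
  I: [ 0  1  0  3 -3  3 -3  0]
  Θ: [ 0  0  1  2 -3  2  1  1]
RREF → pivots at {m,i,ΔT} ⇒ r = 3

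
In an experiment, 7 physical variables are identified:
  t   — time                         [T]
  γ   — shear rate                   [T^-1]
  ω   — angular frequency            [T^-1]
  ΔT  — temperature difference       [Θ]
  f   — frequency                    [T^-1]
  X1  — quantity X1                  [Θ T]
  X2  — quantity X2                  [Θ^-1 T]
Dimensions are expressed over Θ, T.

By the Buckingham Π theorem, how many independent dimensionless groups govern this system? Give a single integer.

Exponent matrix [Θ,T] × [t,γ,ω,ΔT,f,X1,X2]:
  Θ: [ 0  0  0  1  0  1 -1]
  T: [ 1 -1 -1  0 -1  1  1]
Row reduction gives pivot columns t,ΔT; rank = 2
n=7, r=2 ⇒ 5 dimensionless groups

5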